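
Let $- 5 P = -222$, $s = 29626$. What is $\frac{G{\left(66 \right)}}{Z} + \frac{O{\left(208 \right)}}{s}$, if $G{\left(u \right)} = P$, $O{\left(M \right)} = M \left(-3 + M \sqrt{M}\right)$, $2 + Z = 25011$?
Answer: $- \frac{35725554}{1852291585} + \frac{86528 \sqrt{13}}{14813} \approx 21.042$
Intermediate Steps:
$Z = 25009$ ($Z = -2 + 25011 = 25009$)
$O{\left(M \right)} = M \left(-3 + M^{\frac{3}{2}}\right)$
$P = \frac{222}{5}$ ($P = \left(- \frac{1}{5}\right) \left(-222\right) = \frac{222}{5} \approx 44.4$)
$G{\left(u \right)} = \frac{222}{5}$
$\frac{G{\left(66 \right)}}{Z} + \frac{O{\left(208 \right)}}{s} = \frac{222}{5 \cdot 25009} + \frac{208^{\frac{5}{2}} - 624}{29626} = \frac{222}{5} \cdot \frac{1}{25009} + \left(173056 \sqrt{13} - 624\right) \frac{1}{29626} = \frac{222}{125045} + \left(-624 + 173056 \sqrt{13}\right) \frac{1}{29626} = \frac{222}{125045} - \left(\frac{312}{14813} - \frac{86528 \sqrt{13}}{14813}\right) = - \frac{35725554}{1852291585} + \frac{86528 \sqrt{13}}{14813}$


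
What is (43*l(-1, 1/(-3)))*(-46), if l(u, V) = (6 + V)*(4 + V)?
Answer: -369886/9 ≈ -41098.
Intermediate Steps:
l(u, V) = (4 + V)*(6 + V)
(43*l(-1, 1/(-3)))*(-46) = (43*(24 + (1/(-3))² + 10/(-3)))*(-46) = (43*(24 + (-⅓)² + 10*(-⅓)))*(-46) = (43*(24 + ⅑ - 10/3))*(-46) = (43*(187/9))*(-46) = (8041/9)*(-46) = -369886/9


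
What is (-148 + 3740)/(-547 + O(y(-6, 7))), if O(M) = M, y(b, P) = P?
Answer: -898/135 ≈ -6.6519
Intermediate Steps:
(-148 + 3740)/(-547 + O(y(-6, 7))) = (-148 + 3740)/(-547 + 7) = 3592/(-540) = 3592*(-1/540) = -898/135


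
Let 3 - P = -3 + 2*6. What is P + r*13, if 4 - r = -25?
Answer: 371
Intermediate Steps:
r = 29 (r = 4 - 1*(-25) = 4 + 25 = 29)
P = -6 (P = 3 - (-3 + 2*6) = 3 - (-3 + 12) = 3 - 1*9 = 3 - 9 = -6)
P + r*13 = -6 + 29*13 = -6 + 377 = 371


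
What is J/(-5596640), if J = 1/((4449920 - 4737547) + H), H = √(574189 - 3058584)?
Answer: 287627/463019964168639360 + I*√2484395/463019964168639360 ≈ 6.212e-13 + 3.4042e-15*I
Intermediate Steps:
H = I*√2484395 (H = √(-2484395) = I*√2484395 ≈ 1576.2*I)
J = 1/(-287627 + I*√2484395) (J = 1/((4449920 - 4737547) + I*√2484395) = 1/(-287627 + I*√2484395) ≈ -3.4766e-6 - 1.905e-8*I)
J/(-5596640) = (-287627/82731775524 - I*√2484395/82731775524)/(-5596640) = (-287627/82731775524 - I*√2484395/82731775524)*(-1/5596640) = 287627/463019964168639360 + I*√2484395/463019964168639360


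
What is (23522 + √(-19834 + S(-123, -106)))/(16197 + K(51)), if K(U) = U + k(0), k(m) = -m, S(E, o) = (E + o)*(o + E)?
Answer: 11761/8124 + √3623/5416 ≈ 1.4588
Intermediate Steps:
S(E, o) = (E + o)² (S(E, o) = (E + o)*(E + o) = (E + o)²)
K(U) = U (K(U) = U - 1*0 = U + 0 = U)
(23522 + √(-19834 + S(-123, -106)))/(16197 + K(51)) = (23522 + √(-19834 + (-123 - 106)²))/(16197 + 51) = (23522 + √(-19834 + (-229)²))/16248 = (23522 + √(-19834 + 52441))*(1/16248) = (23522 + √32607)*(1/16248) = (23522 + 3*√3623)*(1/16248) = 11761/8124 + √3623/5416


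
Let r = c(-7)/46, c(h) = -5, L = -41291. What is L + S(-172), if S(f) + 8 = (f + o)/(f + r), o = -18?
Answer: -326955443/7917 ≈ -41298.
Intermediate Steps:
r = -5/46 ≈ -0.10870
S(f) = -8 + (-18 + f)/(-5/46 + f) (S(f) = -8 + (f - 18)/(f - 5/46) = -8 + (-18 + f)/(-5/46 + f))
L + S(-172) = -41291 + 2*(-394 - 161*(-172))/(-5 + 46*(-172)) = -41291 + 2*(-394 + 27692)/(-5 - 7912) = -41291 + 2*27298/(-7917) = -41291 + 2*(-1/7917)*27298 = -41291 - 54596/7917 = -326955443/7917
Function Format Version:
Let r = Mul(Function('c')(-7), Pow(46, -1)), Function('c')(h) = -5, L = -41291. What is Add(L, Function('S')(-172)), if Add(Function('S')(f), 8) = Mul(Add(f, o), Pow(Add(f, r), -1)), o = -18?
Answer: Rational(-326955443, 7917) ≈ -41298.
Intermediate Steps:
r = Rational(-5, 46) (r = Mul(-5, Pow(46, -1)) = Mul(-5, Rational(1, 46)) = Rational(-5, 46) ≈ -0.10870)
Function('S')(f) = Add(-8, Mul(Pow(Add(Rational(-5, 46), f), -1), Add(-18, f))) (Function('S')(f) = Add(-8, Mul(Add(f, -18), Pow(Add(f, Rational(-5, 46)), -1))) = Add(-8, Mul(Add(-18, f), Pow(Add(Rational(-5, 46), f), -1))) = Add(-8, Mul(Pow(Add(Rational(-5, 46), f), -1), Add(-18, f))))
Add(L, Function('S')(-172)) = Add(-41291, Mul(2, Pow(Add(-5, Mul(46, -172)), -1), Add(-394, Mul(-161, -172)))) = Add(-41291, Mul(2, Pow(Add(-5, -7912), -1), Add(-394, 27692))) = Add(-41291, Mul(2, Pow(-7917, -1), 27298)) = Add(-41291, Mul(2, Rational(-1, 7917), 27298)) = Add(-41291, Rational(-54596, 7917)) = Rational(-326955443, 7917)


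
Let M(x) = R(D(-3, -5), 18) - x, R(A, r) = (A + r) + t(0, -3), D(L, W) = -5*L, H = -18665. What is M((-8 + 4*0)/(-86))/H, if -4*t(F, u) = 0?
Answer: -283/160519 ≈ -0.0017630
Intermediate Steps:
t(F, u) = 0 (t(F, u) = -1/4*0 = 0)
R(A, r) = A + r (R(A, r) = (A + r) + 0 = A + r)
M(x) = 33 - x (M(x) = (-5*(-3) + 18) - x = (15 + 18) - x = 33 - x)
M((-8 + 4*0)/(-86))/H = (33 - (-8 + 4*0)/(-86))/(-18665) = (33 - (-8 + 0)*(-1)/86)*(-1/18665) = (33 - (-8)*(-1)/86)*(-1/18665) = (33 - 1*4/43)*(-1/18665) = (33 - 4/43)*(-1/18665) = (1415/43)*(-1/18665) = -283/160519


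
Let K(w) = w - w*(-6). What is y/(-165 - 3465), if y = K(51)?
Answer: -119/1210 ≈ -0.098347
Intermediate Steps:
K(w) = 7*w (K(w) = w - (-6)*w = w + 6*w = 7*w)
y = 357 (y = 7*51 = 357)
y/(-165 - 3465) = 357/(-165 - 3465) = 357/(-3630) = 357*(-1/3630) = -119/1210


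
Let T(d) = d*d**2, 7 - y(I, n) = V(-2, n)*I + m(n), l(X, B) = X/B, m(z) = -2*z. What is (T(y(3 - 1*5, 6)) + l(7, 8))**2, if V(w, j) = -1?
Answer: 1545354721/64 ≈ 2.4146e+7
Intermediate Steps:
y(I, n) = 7 + I + 2*n (y(I, n) = 7 - (-I - 2*n) = 7 + (I + 2*n) = 7 + I + 2*n)
T(d) = d**3
(T(y(3 - 1*5, 6)) + l(7, 8))**2 = ((7 + (3 - 1*5) + 2*6)**3 + 7/8)**2 = ((7 + (3 - 5) + 12)**3 + 7*(1/8))**2 = ((7 - 2 + 12)**3 + 7/8)**2 = (17**3 + 7/8)**2 = (4913 + 7/8)**2 = (39311/8)**2 = 1545354721/64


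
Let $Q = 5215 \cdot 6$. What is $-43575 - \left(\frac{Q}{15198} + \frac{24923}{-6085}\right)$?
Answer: $- \frac{4507405159}{103445} \approx -43573.0$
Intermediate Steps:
$Q = 31290$
$-43575 - \left(\frac{Q}{15198} + \frac{24923}{-6085}\right) = -43575 - \left(\frac{31290}{15198} + \frac{24923}{-6085}\right) = -43575 - \left(31290 \cdot \frac{1}{15198} + 24923 \left(- \frac{1}{6085}\right)\right) = -43575 - \left(\frac{35}{17} - \frac{24923}{6085}\right) = -43575 - - \frac{210716}{103445} = -43575 + \frac{210716}{103445} = - \frac{4507405159}{103445}$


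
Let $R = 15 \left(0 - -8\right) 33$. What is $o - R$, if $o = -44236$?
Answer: $-48196$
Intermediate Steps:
$R = 3960$ ($R = 15 \left(0 + 8\right) 33 = 15 \cdot 8 \cdot 33 = 120 \cdot 33 = 3960$)
$o - R = -44236 - 3960 = -48196$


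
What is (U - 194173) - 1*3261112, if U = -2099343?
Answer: -5554628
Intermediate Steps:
(U - 194173) - 1*3261112 = (-2099343 - 194173) - 1*3261112 = -2293516 - 3261112 = -5554628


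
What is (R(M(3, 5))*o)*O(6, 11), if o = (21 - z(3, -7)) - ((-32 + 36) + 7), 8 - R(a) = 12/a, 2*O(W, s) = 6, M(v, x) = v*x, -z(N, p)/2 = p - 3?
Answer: -216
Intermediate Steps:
z(N, p) = 6 - 2*p (z(N, p) = -2*(p - 3) = -2*(-3 + p) = 6 - 2*p)
O(W, s) = 3 (O(W, s) = (½)*6 = 3)
R(a) = 8 - 12/a
o = -10 (o = (21 - (6 - 2*(-7))) - ((-32 + 36) + 7) = (21 - (6 + 14)) - (4 + 7) = (21 - 1*20) - 1*11 = (21 - 20) - 11 = 1 - 11 = -10)
(R(M(3, 5))*o)*O(6, 11) = ((8 - 12/(3*5))*(-10))*3 = ((8 - 12/15)*(-10))*3 = ((8 - 12*1/15)*(-10))*3 = ((8 - ⅘)*(-10))*3 = ((36/5)*(-10))*3 = -72*3 = -216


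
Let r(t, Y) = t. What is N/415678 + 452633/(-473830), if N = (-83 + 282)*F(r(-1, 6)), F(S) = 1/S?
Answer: -47060968086/49240176685 ≈ -0.95574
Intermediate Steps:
N = -199 (N = (-83 + 282)/(-1) = 199*(-1) = -199)
N/415678 + 452633/(-473830) = -199/415678 + 452633/(-473830) = -199*1/415678 + 452633*(-1/473830) = -199/415678 - 452633/473830 = -47060968086/49240176685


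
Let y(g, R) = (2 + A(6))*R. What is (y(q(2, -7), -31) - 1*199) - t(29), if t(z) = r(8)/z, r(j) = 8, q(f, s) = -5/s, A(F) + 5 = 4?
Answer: -6678/29 ≈ -230.28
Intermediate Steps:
A(F) = -1 (A(F) = -5 + 4 = -1)
y(g, R) = R (y(g, R) = (2 - 1)*R = 1*R = R)
t(z) = 8/z
(y(q(2, -7), -31) - 1*199) - t(29) = (-31 - 1*199) - 8/29 = (-31 - 199) - 8/29 = -230 - 1*8/29 = -230 - 8/29 = -6678/29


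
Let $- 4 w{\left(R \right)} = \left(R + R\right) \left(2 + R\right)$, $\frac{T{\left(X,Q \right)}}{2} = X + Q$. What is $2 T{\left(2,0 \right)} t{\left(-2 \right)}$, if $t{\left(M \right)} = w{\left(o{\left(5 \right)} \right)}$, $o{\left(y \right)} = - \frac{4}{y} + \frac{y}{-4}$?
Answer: $- \frac{41}{100} \approx -0.41$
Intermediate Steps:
$T{\left(X,Q \right)} = 2 Q + 2 X$ ($T{\left(X,Q \right)} = 2 \left(X + Q\right) = 2 \left(Q + X\right) = 2 Q + 2 X$)
$o{\left(y \right)} = - \frac{4}{y} - \frac{y}{4}$ ($o{\left(y \right)} = - \frac{4}{y} + y \left(- \frac{1}{4}\right) = - \frac{4}{y} - \frac{y}{4}$)
$w{\left(R \right)} = - \frac{R \left(2 + R\right)}{2}$ ($w{\left(R \right)} = - \frac{\left(R + R\right) \left(2 + R\right)}{4} = - \frac{2 R \left(2 + R\right)}{4} = - \frac{R \left(2 + R\right)}{2}$)
$t{\left(M \right)} = - \frac{41}{800}$ ($t{\left(M \right)} = - \frac{\left(- \frac{4}{5} - \frac{5}{4}\right) \left(2 - \left(\frac{5}{4} + \frac{4}{5}\right)\right)}{2} = - \frac{\left(\left(-4\right) \frac{1}{5} - \frac{5}{4}\right) \left(2 - \frac{41}{20}\right)}{2} = - \frac{\left(- \frac{4}{5} - \frac{5}{4}\right) \left(2 - \frac{41}{20}\right)}{2} = \left(- \frac{1}{2}\right) \left(- \frac{41}{20}\right) \left(2 - \frac{41}{20}\right) = \left(- \frac{1}{2}\right) \left(- \frac{41}{20}\right) \left(- \frac{1}{20}\right) = - \frac{41}{800}$)
$2 T{\left(2,0 \right)} t{\left(-2 \right)} = 2 \left(2 \cdot 0 + 2 \cdot 2\right) \left(- \frac{41}{800}\right) = 2 \left(0 + 4\right) \left(- \frac{41}{800}\right) = 2 \cdot 4 \left(- \frac{41}{800}\right) = 8 \left(- \frac{41}{800}\right) = - \frac{41}{100}$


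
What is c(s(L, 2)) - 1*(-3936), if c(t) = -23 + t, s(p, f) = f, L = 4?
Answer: 3915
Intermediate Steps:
c(s(L, 2)) - 1*(-3936) = (-23 + 2) - 1*(-3936) = -21 + 3936 = 3915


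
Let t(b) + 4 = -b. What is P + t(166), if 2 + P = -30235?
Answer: -30407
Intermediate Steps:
P = -30237 (P = -2 - 30235 = -30237)
t(b) = -4 - b
P + t(166) = -30237 + (-4 - 1*166) = -30237 + (-4 - 166) = -30237 - 170 = -30407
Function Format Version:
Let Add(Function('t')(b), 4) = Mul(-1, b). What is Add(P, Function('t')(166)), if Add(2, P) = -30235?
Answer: -30407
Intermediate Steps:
P = -30237 (P = Add(-2, -30235) = -30237)
Function('t')(b) = Add(-4, Mul(-1, b))
Add(P, Function('t')(166)) = Add(-30237, Add(-4, Mul(-1, 166))) = Add(-30237, Add(-4, -166)) = Add(-30237, -170) = -30407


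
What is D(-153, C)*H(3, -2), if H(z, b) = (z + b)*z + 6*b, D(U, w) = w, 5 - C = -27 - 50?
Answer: -738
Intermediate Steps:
C = 82 (C = 5 - (-27 - 50) = 5 - 1*(-77) = 5 + 77 = 82)
H(z, b) = 6*b + z*(b + z) (H(z, b) = (b + z)*z + 6*b = z*(b + z) + 6*b = 6*b + z*(b + z))
D(-153, C)*H(3, -2) = 82*(3² + 6*(-2) - 2*3) = 82*(9 - 12 - 6) = 82*(-9) = -738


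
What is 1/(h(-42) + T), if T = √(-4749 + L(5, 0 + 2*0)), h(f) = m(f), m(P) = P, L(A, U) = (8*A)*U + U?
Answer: -14/2171 - I*√4749/6513 ≈ -0.0064486 - 0.010581*I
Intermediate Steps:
L(A, U) = U + 8*A*U (L(A, U) = 8*A*U + U = U + 8*A*U)
h(f) = f
T = I*√4749 (T = √(-4749 + (0 + 2*0)*(1 + 8*5)) = √(-4749 + (0 + 0)*(1 + 40)) = √(-4749 + 0*41) = √(-4749 + 0) = √(-4749) = I*√4749 ≈ 68.913*I)
1/(h(-42) + T) = 1/(-42 + I*√4749)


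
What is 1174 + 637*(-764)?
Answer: -485494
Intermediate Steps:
1174 + 637*(-764) = 1174 - 486668 = -485494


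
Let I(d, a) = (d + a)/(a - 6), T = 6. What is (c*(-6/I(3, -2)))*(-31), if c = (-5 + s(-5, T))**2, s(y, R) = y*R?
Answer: -1822800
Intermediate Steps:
I(d, a) = (a + d)/(-6 + a)
s(y, R) = R*y
c = 1225 (c = (-5 + 6*(-5))**2 = (-5 - 30)**2 = (-35)**2 = 1225)
(c*(-6/I(3, -2)))*(-31) = (1225*(-6*(-6 - 2)/(-2 + 3)))*(-31) = (1225*(-6/(1/(-8))))*(-31) = (1225*(-6/((-1/8*1))))*(-31) = (1225*(-6/(-1/8)))*(-31) = (1225*(-6*(-8)))*(-31) = (1225*48)*(-31) = 58800*(-31) = -1822800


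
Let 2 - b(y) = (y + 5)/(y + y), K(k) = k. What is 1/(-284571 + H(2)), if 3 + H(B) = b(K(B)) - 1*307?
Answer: -4/1139523 ≈ -3.5102e-6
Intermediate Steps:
b(y) = 2 - (5 + y)/(2*y) (b(y) = 2 - (y + 5)/(y + y) = 2 - (5 + y)/(2*y))
H(B) = -310 + (-5 + 3*B)/(2*B) (H(B) = -3 + ((-5 + 3*B)/(2*B) - 1*307) = -3 + ((-5 + 3*B)/(2*B) - 307) = -3 + (-307 + (-5 + 3*B)/(2*B)) = -310 + (-5 + 3*B)/(2*B))
1/(-284571 + H(2)) = 1/(-284571 + (½)*(-5 - 617*2)/2) = 1/(-284571 + (½)*(½)*(-5 - 1234)) = 1/(-284571 + (½)*(½)*(-1239)) = 1/(-284571 - 1239/4) = 1/(-1139523/4) = -4/1139523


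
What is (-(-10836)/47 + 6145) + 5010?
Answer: 535121/47 ≈ 11386.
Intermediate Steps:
(-(-10836)/47 + 6145) + 5010 = (-258*(-42/47) + 6145) + 5010 = (10836/47 + 6145) + 5010 = 299651/47 + 5010 = 535121/47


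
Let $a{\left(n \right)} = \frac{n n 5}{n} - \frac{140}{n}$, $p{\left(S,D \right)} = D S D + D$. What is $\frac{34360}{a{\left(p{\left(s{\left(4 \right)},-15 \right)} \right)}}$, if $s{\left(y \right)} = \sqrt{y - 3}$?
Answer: $\frac{25770}{787} \approx 32.745$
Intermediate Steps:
$s{\left(y \right)} = \sqrt{-3 + y}$
$p{\left(S,D \right)} = D + S D^{2}$ ($p{\left(S,D \right)} = S D^{2} + D = D + S D^{2}$)
$a{\left(n \right)} = - \frac{140}{n} + 5 n$ ($a{\left(n \right)} = \frac{n^{2} \cdot 5}{n} - \frac{140}{n} = \frac{5 n^{2}}{n} - \frac{140}{n} = 5 n - \frac{140}{n} = - \frac{140}{n} + 5 n$)
$\frac{34360}{a{\left(p{\left(s{\left(4 \right)},-15 \right)} \right)}} = \frac{34360}{- \frac{140}{\left(-15\right) \left(1 - 15 \sqrt{-3 + 4}\right)} + 5 \left(- 15 \left(1 - 15 \sqrt{-3 + 4}\right)\right)} = \frac{34360}{- \frac{140}{\left(-15\right) \left(1 - 15 \sqrt{1}\right)} + 5 \left(- 15 \left(1 - 15 \sqrt{1}\right)\right)} = \frac{34360}{- \frac{140}{\left(-15\right) \left(1 - 15\right)} + 5 \left(- 15 \left(1 - 15\right)\right)} = \frac{34360}{- \frac{140}{\left(-15\right) \left(-14\right)} + 5 \left(\left(-15\right) \left(-14\right)\right)} = \frac{34360}{- \frac{140}{210} + 5 \cdot 210} = \frac{34360}{\left(-140\right) \frac{1}{210} + 1050} = \frac{34360}{- \frac{2}{3} + 1050} = \frac{34360}{\frac{3148}{3}} = 34360 \cdot \frac{3}{3148} = \frac{25770}{787}$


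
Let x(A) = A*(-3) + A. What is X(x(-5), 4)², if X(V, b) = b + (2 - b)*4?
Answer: 16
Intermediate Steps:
x(A) = -2*A (x(A) = -3*A + A = -2*A)
X(V, b) = 8 - 3*b (X(V, b) = b + (8 - 4*b) = 8 - 3*b)
X(x(-5), 4)² = (8 - 3*4)² = (8 - 12)² = (-4)² = 16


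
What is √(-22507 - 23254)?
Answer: I*√45761 ≈ 213.92*I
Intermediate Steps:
√(-22507 - 23254) = √(-45761) = I*√45761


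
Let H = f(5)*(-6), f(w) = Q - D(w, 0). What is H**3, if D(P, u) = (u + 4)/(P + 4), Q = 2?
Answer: -21952/27 ≈ -813.04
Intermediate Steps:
D(P, u) = (4 + u)/(4 + P)
f(w) = 2 - 4/(4 + w) (f(w) = 2 - (4 + 0)/(4 + w) = 2 - 4/(4 + w))
H = -28/3 (H = (2*(2 + 5)/(4 + 5))*(-6) = (2*7/9)*(-6) = (2*(1/9)*7)*(-6) = (14/9)*(-6) = -28/3 ≈ -9.3333)
H**3 = (-28/3)**3 = -21952/27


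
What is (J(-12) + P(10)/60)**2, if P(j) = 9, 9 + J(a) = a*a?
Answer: 7306209/400 ≈ 18266.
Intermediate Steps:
J(a) = -9 + a**2 (J(a) = -9 + a*a = -9 + a**2)
(J(-12) + P(10)/60)**2 = ((-9 + (-12)**2) + 9/60)**2 = ((-9 + 144) + 9*(1/60))**2 = (135 + 3/20)**2 = (2703/20)**2 = 7306209/400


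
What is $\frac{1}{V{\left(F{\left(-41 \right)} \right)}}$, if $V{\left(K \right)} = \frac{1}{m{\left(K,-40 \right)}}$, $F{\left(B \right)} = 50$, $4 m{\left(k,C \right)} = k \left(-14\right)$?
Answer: $-175$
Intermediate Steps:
$m{\left(k,C \right)} = - \frac{7 k}{2}$ ($m{\left(k,C \right)} = \frac{k \left(-14\right)}{4} = \frac{\left(-14\right) k}{4} = - \frac{7 k}{2}$)
$V{\left(K \right)} = - \frac{2}{7 K}$ ($V{\left(K \right)} = \frac{1}{\left(- \frac{7}{2}\right) K} = - \frac{2}{7 K}$)
$\frac{1}{V{\left(F{\left(-41 \right)} \right)}} = \frac{1}{\left(- \frac{2}{7}\right) \frac{1}{50}} = \frac{1}{- \frac{1}{175}} = -175$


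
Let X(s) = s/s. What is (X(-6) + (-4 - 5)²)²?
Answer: 6724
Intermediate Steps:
X(s) = 1
(X(-6) + (-4 - 5)²)² = (1 + (-4 - 5)²)² = (1 + (-9)²)² = (1 + 81)² = 82² = 6724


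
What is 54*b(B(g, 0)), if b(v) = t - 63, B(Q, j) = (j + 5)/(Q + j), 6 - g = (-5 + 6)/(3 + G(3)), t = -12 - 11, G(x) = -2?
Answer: -4644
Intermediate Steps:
t = -23
g = 5 (g = 6 - (-5 + 6)/(3 - 2) = 6 - 1/1 = 6 - 1 = 5)
B(Q, j) = (5 + j)/(Q + j)
b(v) = -86 (b(v) = -23 - 63 = -86)
54*b(B(g, 0)) = 54*(-86) = -4644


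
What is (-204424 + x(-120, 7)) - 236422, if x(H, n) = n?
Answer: -440839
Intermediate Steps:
(-204424 + x(-120, 7)) - 236422 = (-204424 + 7) - 236422 = -204417 - 236422 = -440839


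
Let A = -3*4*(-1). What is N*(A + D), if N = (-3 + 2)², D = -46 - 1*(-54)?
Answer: 20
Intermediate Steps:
D = 8 (D = -46 + 54 = 8)
N = 1 (N = (-1)² = 1)
A = 12 (A = -12*(-1) = 12)
N*(A + D) = 1*(12 + 8) = 1*20 = 20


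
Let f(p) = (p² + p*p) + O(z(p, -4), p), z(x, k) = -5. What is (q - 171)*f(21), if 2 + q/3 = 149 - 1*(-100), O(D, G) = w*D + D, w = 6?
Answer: 482790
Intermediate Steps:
O(D, G) = 7*D (O(D, G) = 6*D + D = 7*D)
f(p) = -35 + 2*p² (f(p) = (p² + p*p) + 7*(-5) = (p² + p²) - 35 = 2*p² - 35 = -35 + 2*p²)
q = 741 (q = -6 + 3*(149 - 1*(-100)) = -6 + 3*(149 + 100) = -6 + 3*249 = -6 + 747 = 741)
(q - 171)*f(21) = (741 - 171)*(-35 + 2*21²) = 570*(-35 + 2*441) = 570*(-35 + 882) = 570*847 = 482790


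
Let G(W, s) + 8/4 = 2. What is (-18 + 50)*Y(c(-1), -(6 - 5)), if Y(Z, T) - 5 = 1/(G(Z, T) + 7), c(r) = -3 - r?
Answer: 1152/7 ≈ 164.57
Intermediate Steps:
G(W, s) = 0 (G(W, s) = -2 + 2 = 0)
Y(Z, T) = 36/7 (Y(Z, T) = 5 + 1/(0 + 7) = 5 + 1/7 = 5 + ⅐ = 36/7)
(-18 + 50)*Y(c(-1), -(6 - 5)) = (-18 + 50)*(36/7) = 32*(36/7) = 1152/7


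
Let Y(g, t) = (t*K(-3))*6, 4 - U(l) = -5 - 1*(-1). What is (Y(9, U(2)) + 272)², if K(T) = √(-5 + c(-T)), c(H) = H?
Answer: 69376 + 26112*I*√2 ≈ 69376.0 + 36928.0*I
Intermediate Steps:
K(T) = √(-5 - T)
U(l) = 8 (U(l) = 4 - (-5 - 1*(-1)) = 4 - (-5 + 1) = 4 - 1*(-4) = 4 + 4 = 8)
Y(g, t) = 6*I*t*√2 (Y(g, t) = (t*√(-5 - 1*(-3)))*6 = (t*√(-5 + 3))*6 = (t*√(-2))*6 = (t*(I*√2))*6 = (I*t*√2)*6 = 6*I*t*√2)
(Y(9, U(2)) + 272)² = (6*I*8*√2 + 272)² = (48*I*√2 + 272)² = (272 + 48*I*√2)²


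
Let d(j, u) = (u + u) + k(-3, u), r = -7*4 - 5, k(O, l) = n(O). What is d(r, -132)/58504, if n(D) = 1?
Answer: -263/58504 ≈ -0.0044954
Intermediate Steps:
k(O, l) = 1
r = -33 (r = -28 - 5 = -33)
d(j, u) = 1 + 2*u (d(j, u) = (u + u) + 1 = 2*u + 1 = 1 + 2*u)
d(r, -132)/58504 = (1 + 2*(-132))/58504 = (1 - 264)*(1/58504) = -263*1/58504 = -263/58504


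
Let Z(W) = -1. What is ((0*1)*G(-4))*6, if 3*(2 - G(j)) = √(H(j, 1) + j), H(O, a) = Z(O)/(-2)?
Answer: 0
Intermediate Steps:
H(O, a) = ½ (H(O, a) = -1/(-2) = -1*(-½) = ½)
G(j) = 2 - √(½ + j)/3
((0*1)*G(-4))*6 = ((0*1)*(2 - √(2 + 4*(-4))/6))*6 = (0*(2 - √(2 - 16)/6))*6 = (0*(2 - I*√14/6))*6 = 0*6 = 0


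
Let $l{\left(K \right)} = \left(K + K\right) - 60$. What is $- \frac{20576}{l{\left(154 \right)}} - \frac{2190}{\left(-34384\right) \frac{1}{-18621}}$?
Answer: $- \frac{676307669}{532952} \approx -1269.0$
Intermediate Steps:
$l{\left(K \right)} = -60 + 2 K$ ($l{\left(K \right)} = 2 K - 60 = -60 + 2 K$)
$- \frac{20576}{l{\left(154 \right)}} - \frac{2190}{\left(-34384\right) \frac{1}{-18621}} = - \frac{20576}{-60 + 2 \cdot 154} - \frac{2190}{\left(-34384\right) \frac{1}{-18621}} = - \frac{20576}{-60 + 308} - \frac{2190}{\left(-34384\right) \left(- \frac{1}{18621}\right)} = - \frac{20576}{248} - \frac{2190}{\frac{34384}{18621}} = \left(-20576\right) \frac{1}{248} - \frac{20389995}{17192} = - \frac{2572}{31} - \frac{20389995}{17192} = - \frac{676307669}{532952}$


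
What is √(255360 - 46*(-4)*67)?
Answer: 2*√66922 ≈ 517.39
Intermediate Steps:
√(255360 - 46*(-4)*67) = √(255360 + 184*67) = √(255360 + 12328) = √267688 = 2*√66922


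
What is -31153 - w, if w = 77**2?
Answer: -37082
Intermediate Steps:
w = 5929
-31153 - w = -31153 - 1*5929 = -31153 - 5929 = -37082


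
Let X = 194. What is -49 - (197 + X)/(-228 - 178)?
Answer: -19503/406 ≈ -48.037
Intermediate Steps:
-49 - (197 + X)/(-228 - 178) = -49 - (197 + 194)/(-228 - 178) = -49 - 391/(-406) = -49 - 391*(-1)/406 = -49 - 1*(-391/406) = -49 + 391/406 = -19503/406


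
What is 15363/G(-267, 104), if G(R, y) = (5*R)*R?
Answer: 1707/39605 ≈ 0.043101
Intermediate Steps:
G(R, y) = 5*R²
15363/G(-267, 104) = 15363/((5*(-267)²)) = 15363/((5*71289)) = 15363/356445 = 15363*(1/356445) = 1707/39605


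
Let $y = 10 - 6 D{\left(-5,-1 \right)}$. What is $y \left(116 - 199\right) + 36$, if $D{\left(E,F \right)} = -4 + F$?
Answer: $-3284$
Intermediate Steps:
$y = 40$ ($y = 10 - 6 \left(-4 - 1\right) = 10 - -30 = 10 + 30 = 40$)
$y \left(116 - 199\right) + 36 = 40 \left(116 - 199\right) + 36 = 40 \left(-83\right) + 36 = -3320 + 36 = -3284$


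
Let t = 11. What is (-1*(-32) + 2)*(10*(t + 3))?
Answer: 4760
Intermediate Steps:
(-1*(-32) + 2)*(10*(t + 3)) = (-1*(-32) + 2)*(10*(11 + 3)) = (32 + 2)*(10*14) = 34*140 = 4760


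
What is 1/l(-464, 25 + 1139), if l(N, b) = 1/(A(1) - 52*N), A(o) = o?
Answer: 24129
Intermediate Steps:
l(N, b) = 1/(1 - 52*N)
1/l(-464, 25 + 1139) = 1/(-1/(-1 + 52*(-464))) = 1/(-1/(-1 - 24128)) = 1/(-1/(-24129)) = 1/(-1*(-1/24129)) = 1/(1/24129) = 24129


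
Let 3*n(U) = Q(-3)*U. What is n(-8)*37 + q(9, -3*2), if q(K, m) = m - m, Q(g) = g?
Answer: 296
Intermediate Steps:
n(U) = -U (n(U) = (-3*U)/3 = -U)
q(K, m) = 0
n(-8)*37 + q(9, -3*2) = -1*(-8)*37 + 0 = 8*37 + 0 = 296 + 0 = 296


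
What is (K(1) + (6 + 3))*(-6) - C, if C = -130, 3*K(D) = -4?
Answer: 84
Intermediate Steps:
K(D) = -4/3 (K(D) = (⅓)*(-4) = -4/3)
(K(1) + (6 + 3))*(-6) - C = (-4/3 + (6 + 3))*(-6) - 1*(-130) = (-4/3 + 9)*(-6) + 130 = (23/3)*(-6) + 130 = -46 + 130 = 84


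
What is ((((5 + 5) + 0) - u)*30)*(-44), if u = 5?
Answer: -6600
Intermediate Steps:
((((5 + 5) + 0) - u)*30)*(-44) = ((((5 + 5) + 0) - 1*5)*30)*(-44) = (((10 + 0) - 5)*30)*(-44) = ((10 - 5)*30)*(-44) = (5*30)*(-44) = 150*(-44) = -6600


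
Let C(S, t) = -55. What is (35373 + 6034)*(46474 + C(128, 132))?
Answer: 1922071533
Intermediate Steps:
(35373 + 6034)*(46474 + C(128, 132)) = (35373 + 6034)*(46474 - 55) = 41407*46419 = 1922071533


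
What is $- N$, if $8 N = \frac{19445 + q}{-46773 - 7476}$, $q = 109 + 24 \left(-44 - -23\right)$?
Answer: $\frac{3175}{72332} \approx 0.043895$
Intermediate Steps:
$q = -395$ ($q = 109 + 24 \left(-44 + 23\right) = 109 + 24 \left(-21\right) = 109 - 504 = -395$)
$N = - \frac{3175}{72332}$ ($N = \frac{\left(19445 - 395\right) \frac{1}{-46773 - 7476}}{8} = \frac{19050 \frac{1}{-54249}}{8} = \frac{19050 \left(- \frac{1}{54249}\right)}{8} = \frac{1}{8} \left(- \frac{6350}{18083}\right) = - \frac{3175}{72332} \approx -0.043895$)
$- N = \left(-1\right) \left(- \frac{3175}{72332}\right) = \frac{3175}{72332}$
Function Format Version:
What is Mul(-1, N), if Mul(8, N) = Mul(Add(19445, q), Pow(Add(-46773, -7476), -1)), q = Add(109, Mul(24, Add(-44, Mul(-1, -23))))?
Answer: Rational(3175, 72332) ≈ 0.043895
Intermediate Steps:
q = -395 (q = Add(109, Mul(24, Add(-44, 23))) = Add(109, Mul(24, -21)) = Add(109, -504) = -395)
N = Rational(-3175, 72332) (N = Mul(Rational(1, 8), Mul(Add(19445, -395), Pow(Add(-46773, -7476), -1))) = Mul(Rational(1, 8), Mul(19050, Pow(-54249, -1))) = Mul(Rational(1, 8), Mul(19050, Rational(-1, 54249))) = Mul(Rational(1, 8), Rational(-6350, 18083)) = Rational(-3175, 72332) ≈ -0.043895)
Mul(-1, N) = Mul(-1, Rational(-3175, 72332)) = Rational(3175, 72332)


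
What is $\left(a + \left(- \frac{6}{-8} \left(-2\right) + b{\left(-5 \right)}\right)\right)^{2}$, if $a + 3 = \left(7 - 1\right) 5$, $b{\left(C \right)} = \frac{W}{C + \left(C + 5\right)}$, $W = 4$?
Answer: $\frac{61009}{100} \approx 610.09$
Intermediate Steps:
$b{\left(C \right)} = \frac{4}{5 + 2 C}$ ($b{\left(C \right)} = \frac{1}{C + \left(C + 5\right)} 4 = \frac{1}{C + \left(5 + C\right)} 4 = \frac{1}{5 + 2 C} 4 = \frac{4}{5 + 2 C}$)
$a = 27$ ($a = -3 + \left(7 - 1\right) 5 = -3 + 6 \cdot 5 = -3 + 30 = 27$)
$\left(a + \left(- \frac{6}{-8} \left(-2\right) + b{\left(-5 \right)}\right)\right)^{2} = \left(27 + \left(- \frac{6}{-8} \left(-2\right) + \frac{4}{5 + 2 \left(-5\right)}\right)\right)^{2} = \left(27 + \left(\left(-6\right) \left(- \frac{1}{8}\right) \left(-2\right) + \frac{4}{5 - 10}\right)\right)^{2} = \left(27 + \left(\frac{3}{4} \left(-2\right) + \frac{4}{-5}\right)\right)^{2} = \left(27 + \left(- \frac{3}{2} + 4 \left(- \frac{1}{5}\right)\right)\right)^{2} = \left(27 - \frac{23}{10}\right)^{2} = \left(\frac{247}{10}\right)^{2} = \frac{61009}{100}$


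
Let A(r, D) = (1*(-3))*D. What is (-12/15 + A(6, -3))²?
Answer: 1681/25 ≈ 67.240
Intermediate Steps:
A(r, D) = -3*D
(-12/15 + A(6, -3))² = (-12/15 - 3*(-3))² = (-12*1/15 + 9)² = (-⅘ + 9)² = (41/5)² = 1681/25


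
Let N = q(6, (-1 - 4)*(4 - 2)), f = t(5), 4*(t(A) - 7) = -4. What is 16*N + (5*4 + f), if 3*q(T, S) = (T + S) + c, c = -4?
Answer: -50/3 ≈ -16.667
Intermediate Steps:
t(A) = 6 (t(A) = 7 + (¼)*(-4) = 7 - 1 = 6)
f = 6
q(T, S) = -4/3 + S/3 + T/3 (q(T, S) = ((T + S) - 4)/3 = ((S + T) - 4)/3 = (-4 + S + T)/3 = -4/3 + S/3 + T/3)
N = -8/3 (N = -4/3 + ((-1 - 4)*(4 - 2))/3 + (⅓)*6 = -4/3 + (-5*2)/3 + 2 = -4/3 + (⅓)*(-10) + 2 = -4/3 - 10/3 + 2 = -8/3 ≈ -2.6667)
16*N + (5*4 + f) = 16*(-8/3) + (5*4 + 6) = -128/3 + (20 + 6) = -128/3 + 26 = -50/3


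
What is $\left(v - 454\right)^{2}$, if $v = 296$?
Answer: $24964$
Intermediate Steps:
$\left(v - 454\right)^{2} = \left(296 - 454\right)^{2} = \left(-158\right)^{2} = 24964$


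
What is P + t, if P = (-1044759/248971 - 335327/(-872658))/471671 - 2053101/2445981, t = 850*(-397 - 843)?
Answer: -88065295027551027664072574861/83553344301795759778806 ≈ -1.0540e+6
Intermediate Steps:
t = -1054000 (t = 850*(-1240) = -1054000)
P = -70133458296857211050861/83553344301795759778806 (P = (-1044759*1/248971 - 335327*(-1/872658))*(1/471671) - 2053101*1/2445981 = (-1044759/248971 + 335327/872658)*(1/471671) - 684367/815327 = -828230600905/217266534918*1/471671 - 684367/815327 = -828230600905/102478323791307978 - 684367/815327 = -70133458296857211050861/83553344301795759778806 ≈ -0.83939)
P + t = -70133458296857211050861/83553344301795759778806 - 1054000 = -88065295027551027664072574861/83553344301795759778806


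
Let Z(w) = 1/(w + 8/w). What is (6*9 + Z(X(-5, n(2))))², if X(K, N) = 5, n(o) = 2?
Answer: 3193369/1089 ≈ 2932.4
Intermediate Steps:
(6*9 + Z(X(-5, n(2))))² = (6*9 + 5/(8 + 5²))² = (54 + 5/(8 + 25))² = (54 + 5/33)² = (1787/33)² = 3193369/1089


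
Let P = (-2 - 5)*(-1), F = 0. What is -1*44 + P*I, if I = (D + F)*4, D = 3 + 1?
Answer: 68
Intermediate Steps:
D = 4
I = 16 (I = (4 + 0)*4 = 4*4 = 16)
P = 7 (P = -7*(-1) = 7)
-1*44 + P*I = -1*44 + 7*16 = -44 + 112 = 68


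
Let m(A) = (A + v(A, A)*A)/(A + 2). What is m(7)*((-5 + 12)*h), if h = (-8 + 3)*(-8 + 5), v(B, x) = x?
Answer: 1960/3 ≈ 653.33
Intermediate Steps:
h = 15 (h = -5*(-3) = 15)
m(A) = (A + A**2)/(2 + A) (m(A) = (A + A*A)/(A + 2) = (A + A**2)/(2 + A))
m(7)*((-5 + 12)*h) = (7*(1 + 7)/(2 + 7))*((-5 + 12)*15) = (7*8/9)*(7*15) = (7*(1/9)*8)*105 = (56/9)*105 = 1960/3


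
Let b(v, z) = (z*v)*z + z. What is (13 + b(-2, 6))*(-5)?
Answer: 265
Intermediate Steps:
b(v, z) = z + v*z² (b(v, z) = (v*z)*z + z = v*z² + z = z + v*z²)
(13 + b(-2, 6))*(-5) = (13 + 6*(1 - 2*6))*(-5) = (13 + 6*(1 - 12))*(-5) = (13 + 6*(-11))*(-5) = (13 - 66)*(-5) = -53*(-5) = 265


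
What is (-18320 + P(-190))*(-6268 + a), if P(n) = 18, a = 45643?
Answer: -720641250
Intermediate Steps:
(-18320 + P(-190))*(-6268 + a) = (-18320 + 18)*(-6268 + 45643) = -18302*39375 = -720641250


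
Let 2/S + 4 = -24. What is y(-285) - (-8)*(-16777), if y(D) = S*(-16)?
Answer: -939504/7 ≈ -1.3421e+5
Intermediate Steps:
S = -1/14 (S = 2/(-4 - 24) = 2/(-28) = 2*(-1/28) = -1/14 ≈ -0.071429)
y(D) = 8/7 (y(D) = -1/14*(-16) = 8/7)
y(-285) - (-8)*(-16777) = 8/7 - (-8)*(-16777) = 8/7 - 1*134216 = 8/7 - 134216 = -939504/7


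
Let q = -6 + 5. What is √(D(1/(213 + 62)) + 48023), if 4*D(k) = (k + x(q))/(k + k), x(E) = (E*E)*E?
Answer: √191955/2 ≈ 219.06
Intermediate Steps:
q = -1
x(E) = E³ (x(E) = E²*E = E³)
D(k) = (-1 + k)/(8*k) (D(k) = ((k + (-1)³)/(k + k))/4 = ((k - 1)/((2*k)))/4 = ((-1 + k)*(1/(2*k)))/4 = ((-1 + k)/(2*k))/4 = (-1 + k)/(8*k))
√(D(1/(213 + 62)) + 48023) = √((-1 + 1/(213 + 62))/(8*(1/(213 + 62))) + 48023) = √((-1 + 1/275)/(8*(1/275)) + 48023) = √((⅛)*275*(-274/275) + 48023) = √(-137/4 + 48023) = √(191955/4) = √191955/2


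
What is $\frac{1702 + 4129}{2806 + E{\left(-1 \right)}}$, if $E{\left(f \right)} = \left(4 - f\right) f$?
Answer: $\frac{5831}{2801} \approx 2.0818$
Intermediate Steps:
$E{\left(f \right)} = f \left(4 - f\right)$
$\frac{1702 + 4129}{2806 + E{\left(-1 \right)}} = \frac{1702 + 4129}{2806 - \left(4 - -1\right)} = \frac{5831}{2806 - \left(4 + 1\right)} = \frac{5831}{2806 - 5} = \frac{5831}{2801}$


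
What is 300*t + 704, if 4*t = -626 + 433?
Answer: -13771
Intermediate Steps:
t = -193/4 (t = (-626 + 433)/4 = (1/4)*(-193) = -193/4 ≈ -48.250)
300*t + 704 = 300*(-193/4) + 704 = -14475 + 704 = -13771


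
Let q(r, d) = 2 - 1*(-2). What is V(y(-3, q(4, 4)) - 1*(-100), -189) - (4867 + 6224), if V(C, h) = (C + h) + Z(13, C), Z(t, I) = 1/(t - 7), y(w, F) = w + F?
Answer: -67073/6 ≈ -11179.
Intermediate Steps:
q(r, d) = 4 (q(r, d) = 2 + 2 = 4)
y(w, F) = F + w
Z(t, I) = 1/(-7 + t)
V(C, h) = ⅙ + C + h (V(C, h) = (C + h) + 1/(-7 + 13) = (C + h) + 1/6 = (C + h) + ⅙ = ⅙ + C + h)
V(y(-3, q(4, 4)) - 1*(-100), -189) - (4867 + 6224) = (⅙ + ((4 - 3) - 1*(-100)) - 189) - (4867 + 6224) = (⅙ + (1 + 100) - 189) - 1*11091 = (⅙ + 101 - 189) - 11091 = -527/6 - 11091 = -67073/6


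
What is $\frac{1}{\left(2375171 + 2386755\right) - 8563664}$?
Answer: $- \frac{1}{3801738} \approx -2.6304 \cdot 10^{-7}$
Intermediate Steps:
$\frac{1}{\left(2375171 + 2386755\right) - 8563664} = \frac{1}{4761926 - 8563664} = \frac{1}{-3801738} = - \frac{1}{3801738}$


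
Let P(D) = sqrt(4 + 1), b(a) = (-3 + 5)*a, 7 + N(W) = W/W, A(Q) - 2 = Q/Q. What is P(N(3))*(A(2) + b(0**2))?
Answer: 3*sqrt(5) ≈ 6.7082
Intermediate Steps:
A(Q) = 3 (A(Q) = 2 + Q/Q = 2 + 1 = 3)
N(W) = -6 (N(W) = -7 + W/W = -7 + 1 = -6)
b(a) = 2*a
P(D) = sqrt(5)
P(N(3))*(A(2) + b(0**2)) = sqrt(5)*(3 + 2*0**2) = sqrt(5)*(3 + 2*0) = sqrt(5)*(3 + 0) = sqrt(5)*3 = 3*sqrt(5)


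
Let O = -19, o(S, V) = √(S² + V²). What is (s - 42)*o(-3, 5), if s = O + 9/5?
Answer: -296*√34/5 ≈ -345.19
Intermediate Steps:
s = -86/5 (s = -19 + 9/5 = -86/5 ≈ -17.200)
(s - 42)*o(-3, 5) = (-86/5 - 42)*√((-3)² + 5²) = -296*√(9 + 25)/5 = -296*√34/5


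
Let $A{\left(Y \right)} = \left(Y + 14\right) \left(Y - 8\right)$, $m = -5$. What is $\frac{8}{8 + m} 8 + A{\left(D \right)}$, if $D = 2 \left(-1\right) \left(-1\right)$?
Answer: $- \frac{224}{3} \approx -74.667$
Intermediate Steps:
$D = 2$ ($D = \left(-2\right) \left(-1\right) = 2$)
$A{\left(Y \right)} = \left(-8 + Y\right) \left(14 + Y\right)$ ($A{\left(Y \right)} = \left(14 + Y\right) \left(-8 + Y\right) = \left(-8 + Y\right) \left(14 + Y\right)$)
$\frac{8}{8 + m} 8 + A{\left(D \right)} = \frac{8}{8 - 5} \cdot 8 + \left(-112 + 2^{2} + 6 \cdot 2\right) = \frac{8}{3} \cdot 8 + \left(-112 + 4 + 12\right) = 8 \cdot \frac{1}{3} \cdot 8 - 96 = \frac{8}{3} \cdot 8 - 96 = \frac{64}{3} - 96 = - \frac{224}{3}$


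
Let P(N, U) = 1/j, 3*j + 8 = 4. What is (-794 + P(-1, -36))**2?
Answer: 10106041/16 ≈ 6.3163e+5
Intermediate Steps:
j = -4/3 (j = -8/3 + (1/3)*4 = -8/3 + 4/3 = -4/3 ≈ -1.3333)
P(N, U) = -3/4 (P(N, U) = 1/(-4/3) = -3/4)
(-794 + P(-1, -36))**2 = (-794 - 3/4)**2 = (-3179/4)**2 = 10106041/16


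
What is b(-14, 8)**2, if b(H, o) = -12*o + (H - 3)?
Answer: 12769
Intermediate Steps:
b(H, o) = -3 + H - 12*o (b(H, o) = -12*o + (-3 + H) = -3 + H - 12*o)
b(-14, 8)**2 = (-3 - 14 - 12*8)**2 = (-3 - 14 - 96)**2 = (-113)**2 = 12769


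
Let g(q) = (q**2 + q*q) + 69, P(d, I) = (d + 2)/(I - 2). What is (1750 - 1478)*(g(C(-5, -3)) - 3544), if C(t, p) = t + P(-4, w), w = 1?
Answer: -940304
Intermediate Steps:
P(d, I) = (2 + d)/(-2 + I)
C(t, p) = 2 + t (C(t, p) = t + (2 - 4)/(-2 + 1) = t - 2/(-1) = t - 1*(-2) = t + 2 = 2 + t)
g(q) = 69 + 2*q**2 (g(q) = (q**2 + q**2) + 69 = 2*q**2 + 69 = 69 + 2*q**2)
(1750 - 1478)*(g(C(-5, -3)) - 3544) = (1750 - 1478)*((69 + 2*(2 - 5)**2) - 3544) = 272*((69 + 2*(-3)**2) - 3544) = 272*((69 + 2*9) - 3544) = 272*((69 + 18) - 3544) = 272*(87 - 3544) = 272*(-3457) = -940304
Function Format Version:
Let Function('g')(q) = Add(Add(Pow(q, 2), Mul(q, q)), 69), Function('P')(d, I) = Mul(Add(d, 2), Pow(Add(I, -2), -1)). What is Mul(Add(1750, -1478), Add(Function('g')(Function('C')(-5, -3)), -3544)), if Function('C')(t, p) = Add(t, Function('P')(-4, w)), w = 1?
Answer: -940304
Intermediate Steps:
Function('P')(d, I) = Mul(Pow(Add(-2, I), -1), Add(2, d)) (Function('P')(d, I) = Mul(Add(2, d), Pow(Add(-2, I), -1)) = Mul(Pow(Add(-2, I), -1), Add(2, d)))
Function('C')(t, p) = Add(2, t) (Function('C')(t, p) = Add(t, Mul(Pow(Add(-2, 1), -1), Add(2, -4))) = Add(t, Mul(Pow(-1, -1), -2)) = Add(t, Mul(-1, -2)) = Add(t, 2) = Add(2, t))
Function('g')(q) = Add(69, Mul(2, Pow(q, 2))) (Function('g')(q) = Add(Add(Pow(q, 2), Pow(q, 2)), 69) = Add(Mul(2, Pow(q, 2)), 69) = Add(69, Mul(2, Pow(q, 2))))
Mul(Add(1750, -1478), Add(Function('g')(Function('C')(-5, -3)), -3544)) = Mul(Add(1750, -1478), Add(Add(69, Mul(2, Pow(Add(2, -5), 2))), -3544)) = Mul(272, Add(Add(69, Mul(2, Pow(-3, 2))), -3544)) = Mul(272, Add(Add(69, Mul(2, 9)), -3544)) = Mul(272, Add(Add(69, 18), -3544)) = Mul(272, Add(87, -3544)) = Mul(272, -3457) = -940304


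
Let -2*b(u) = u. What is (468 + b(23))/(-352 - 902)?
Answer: -83/228 ≈ -0.36404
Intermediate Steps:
b(u) = -u/2
(468 + b(23))/(-352 - 902) = (468 - ½*23)/(-352 - 902) = (468 - 23/2)/(-1254) = -1/1254*913/2 = -83/228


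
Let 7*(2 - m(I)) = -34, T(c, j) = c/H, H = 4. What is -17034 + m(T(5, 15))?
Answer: -119190/7 ≈ -17027.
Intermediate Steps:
T(c, j) = c/4
m(I) = 48/7 (m(I) = 2 - ⅐*(-34) = 2 + 34/7 = 48/7)
-17034 + m(T(5, 15)) = -17034 + 48/7 = -119190/7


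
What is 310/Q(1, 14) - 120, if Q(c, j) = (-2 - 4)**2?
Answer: -2005/18 ≈ -111.39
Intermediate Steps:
Q(c, j) = 36 (Q(c, j) = (-6)**2 = 36)
310/Q(1, 14) - 120 = 310/36 - 120 = (1/36)*310 - 120 = 155/18 - 120 = -2005/18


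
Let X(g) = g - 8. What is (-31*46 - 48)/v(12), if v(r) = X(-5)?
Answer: 1474/13 ≈ 113.38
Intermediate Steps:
X(g) = -8 + g
v(r) = -13 (v(r) = -8 - 5 = -13)
(-31*46 - 48)/v(12) = (-31*46 - 48)/(-13) = (-1426 - 48)*(-1/13) = -1474*(-1/13) = 1474/13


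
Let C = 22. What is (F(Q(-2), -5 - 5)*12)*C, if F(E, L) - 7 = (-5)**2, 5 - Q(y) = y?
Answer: 8448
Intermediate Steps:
Q(y) = 5 - y
F(E, L) = 32 (F(E, L) = 7 + (-5)**2 = 7 + 25 = 32)
(F(Q(-2), -5 - 5)*12)*C = (32*12)*22 = 384*22 = 8448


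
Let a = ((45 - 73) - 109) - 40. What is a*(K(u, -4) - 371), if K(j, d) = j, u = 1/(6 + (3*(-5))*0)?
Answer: 131275/2 ≈ 65638.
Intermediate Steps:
u = ⅙ (u = 1/(6 - 15*0) = 1/(6 + 0) = 1/6 = ⅙ ≈ 0.16667)
a = -177 (a = (-28 - 109) - 40 = -137 - 40 = -177)
a*(K(u, -4) - 371) = -177*(⅙ - 371) = -177*(-2225/6) = 131275/2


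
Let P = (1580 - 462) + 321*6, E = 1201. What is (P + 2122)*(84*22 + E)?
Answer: 15751134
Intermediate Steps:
P = 3044 (P = 1118 + 1926 = 3044)
(P + 2122)*(84*22 + E) = (3044 + 2122)*(84*22 + 1201) = 5166*(1848 + 1201) = 5166*3049 = 15751134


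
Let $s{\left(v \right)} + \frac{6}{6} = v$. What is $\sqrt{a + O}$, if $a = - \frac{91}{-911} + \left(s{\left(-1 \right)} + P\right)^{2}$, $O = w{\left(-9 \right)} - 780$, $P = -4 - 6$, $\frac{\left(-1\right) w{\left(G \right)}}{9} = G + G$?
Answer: $\frac{i \sqrt{393299653}}{911} \approx 21.769 i$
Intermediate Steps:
$w{\left(G \right)} = - 18 G$ ($w{\left(G \right)} = - 9 \left(G + G\right) = - 9 \cdot 2 G = - 18 G$)
$s{\left(v \right)} = -1 + v$
$P = -10$ ($P = -4 - 6 = -10$)
$O = -618$ ($O = \left(-18\right) \left(-9\right) - 780 = 162 - 780 = -618$)
$a = \frac{131275}{911}$ ($a = - \frac{91}{-911} + \left(\left(-1 - 1\right) - 10\right)^{2} = \left(-91\right) \left(- \frac{1}{911}\right) + \left(-2 - 10\right)^{2} = \frac{91}{911} + \left(-12\right)^{2} = \frac{91}{911} + 144 = \frac{131275}{911} \approx 144.1$)
$\sqrt{a + O} = \sqrt{\frac{131275}{911} - 618} = \sqrt{- \frac{431723}{911}} = \frac{i \sqrt{393299653}}{911}$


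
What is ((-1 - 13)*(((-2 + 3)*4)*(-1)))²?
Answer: 3136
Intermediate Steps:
((-1 - 13)*(((-2 + 3)*4)*(-1)))² = (-14*1*4*(-1))² = (-56*(-1))² = (-14*(-4))² = 56² = 3136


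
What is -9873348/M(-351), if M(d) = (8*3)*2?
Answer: -822779/4 ≈ -2.0569e+5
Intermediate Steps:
M(d) = 48 (M(d) = 24*2 = 48)
-9873348/M(-351) = -9873348/48 = -9873348*1/48 = -822779/4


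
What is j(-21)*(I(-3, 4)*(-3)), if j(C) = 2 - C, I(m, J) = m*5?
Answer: 1035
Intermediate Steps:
I(m, J) = 5*m
j(-21)*(I(-3, 4)*(-3)) = (2 - 1*(-21))*((5*(-3))*(-3)) = (2 + 21)*(-15*(-3)) = 23*45 = 1035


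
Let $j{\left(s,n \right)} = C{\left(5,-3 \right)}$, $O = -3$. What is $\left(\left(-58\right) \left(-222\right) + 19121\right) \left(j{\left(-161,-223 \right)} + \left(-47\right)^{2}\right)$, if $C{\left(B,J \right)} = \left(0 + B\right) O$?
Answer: $70201418$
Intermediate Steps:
$C{\left(B,J \right)} = - 3 B$ ($C{\left(B,J \right)} = \left(0 + B\right) \left(-3\right) = B \left(-3\right) = - 3 B$)
$j{\left(s,n \right)} = -15$ ($j{\left(s,n \right)} = \left(-3\right) 5 = -15$)
$\left(\left(-58\right) \left(-222\right) + 19121\right) \left(j{\left(-161,-223 \right)} + \left(-47\right)^{2}\right) = \left(\left(-58\right) \left(-222\right) + 19121\right) \left(-15 + \left(-47\right)^{2}\right) = \left(12876 + 19121\right) \left(-15 + 2209\right) = 31997 \cdot 2194 = 70201418$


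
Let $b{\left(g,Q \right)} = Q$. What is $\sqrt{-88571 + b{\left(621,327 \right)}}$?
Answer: $2 i \sqrt{22061} \approx 297.06 i$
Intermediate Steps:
$\sqrt{-88571 + b{\left(621,327 \right)}} = \sqrt{-88571 + 327} = \sqrt{-88244} = 2 i \sqrt{22061}$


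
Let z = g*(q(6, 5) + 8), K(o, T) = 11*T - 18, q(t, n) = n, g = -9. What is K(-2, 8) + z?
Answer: -47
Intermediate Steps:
K(o, T) = -18 + 11*T
z = -117 (z = -9*(5 + 8) = -9*13 = -117)
K(-2, 8) + z = (-18 + 11*8) - 117 = (-18 + 88) - 117 = 70 - 117 = -47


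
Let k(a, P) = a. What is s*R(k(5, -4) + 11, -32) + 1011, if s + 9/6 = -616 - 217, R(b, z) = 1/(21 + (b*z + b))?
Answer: 962119/950 ≈ 1012.8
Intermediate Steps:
R(b, z) = 1/(21 + b + b*z) (R(b, z) = 1/(21 + (b + b*z)) = 1/(21 + b + b*z))
s = -1669/2 (s = -3/2 + (-616 - 217) = -3/2 - 833 = -1669/2 ≈ -834.50)
s*R(k(5, -4) + 11, -32) + 1011 = -1669/(2*(21 + (5 + 11) + (5 + 11)*(-32))) + 1011 = -1669/(2*(21 + 16 + 16*(-32))) + 1011 = -1669/(2*(21 + 16 - 512)) + 1011 = -1669/2/(-475) + 1011 = -1669/2*(-1/475) + 1011 = 1669/950 + 1011 = 962119/950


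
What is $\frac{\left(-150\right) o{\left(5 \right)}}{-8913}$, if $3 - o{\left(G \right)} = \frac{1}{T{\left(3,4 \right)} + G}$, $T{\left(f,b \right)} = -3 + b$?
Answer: $\frac{425}{8913} \approx 0.047683$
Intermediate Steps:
$o{\left(G \right)} = 3 - \frac{1}{1 + G}$ ($o{\left(G \right)} = 3 - \frac{1}{\left(-3 + 4\right) + G} = 3 - \frac{1}{1 + G}$)
$\frac{\left(-150\right) o{\left(5 \right)}}{-8913} = \frac{\left(-150\right) \frac{2 + 3 \cdot 5}{1 + 5}}{-8913} = - 150 \frac{2 + 15}{6} \left(- \frac{1}{8913}\right) = - 150 \cdot \frac{1}{6} \cdot 17 \left(- \frac{1}{8913}\right) = \left(-150\right) \frac{17}{6} \left(- \frac{1}{8913}\right) = \left(-425\right) \left(- \frac{1}{8913}\right) = \frac{425}{8913}$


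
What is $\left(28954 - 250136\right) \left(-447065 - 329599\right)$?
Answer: $171784096848$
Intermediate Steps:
$\left(28954 - 250136\right) \left(-447065 - 329599\right) = \left(-221182\right) \left(-776664\right) = 171784096848$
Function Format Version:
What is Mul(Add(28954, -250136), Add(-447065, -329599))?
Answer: 171784096848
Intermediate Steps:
Mul(Add(28954, -250136), Add(-447065, -329599)) = Mul(-221182, -776664) = 171784096848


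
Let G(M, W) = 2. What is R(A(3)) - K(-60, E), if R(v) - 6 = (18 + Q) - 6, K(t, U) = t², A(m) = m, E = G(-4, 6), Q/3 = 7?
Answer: -3561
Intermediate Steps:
Q = 21 (Q = 3*7 = 21)
E = 2
R(v) = 39 (R(v) = 6 + ((18 + 21) - 6) = 6 + (39 - 6) = 6 + 33 = 39)
R(A(3)) - K(-60, E) = 39 - 1*(-60)² = 39 - 1*3600 = 39 - 3600 = -3561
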